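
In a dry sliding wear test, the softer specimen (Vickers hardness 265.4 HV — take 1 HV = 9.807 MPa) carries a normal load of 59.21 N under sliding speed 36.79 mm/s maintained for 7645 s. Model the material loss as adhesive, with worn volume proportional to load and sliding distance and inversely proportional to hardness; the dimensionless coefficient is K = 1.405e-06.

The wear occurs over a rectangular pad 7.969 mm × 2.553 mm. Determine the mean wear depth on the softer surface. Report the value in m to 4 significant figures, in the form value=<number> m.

The computation keeps full precision. Intermediate values are printed rounded. Rounded just once: 4 significant digits.
Sliding speed v = 36.79 mm/s = 0.03679 m/s. Total distance L = v·t = 0.03679 m/s × 7645 s = 281.3 m.
Hardness H = 265.4 HV × 9.807 MPa/HV = 2603 MPa = 2.603e+09 Pa.
Pad sides 7.969 mm × 2.553 mm = 0.007969 m × 0.002553 m. Contact area A = 0.007969 m × 0.002553 m = 2.034e-05 m².
Collected in SI base units: W = 59.21 N, H = 2.603e+09 Pa, K = 1.405e-06.
Apply Archard: V = K·W·L/H = 1.405e-06 · 59.21 · 281.3 / 2.603e+09 = 8.990e-12 m³.
Mean wear depth h = V/A = 8.990e-12 / 2.034e-05 = 4.419e-07 m.

value=4.419e-07 m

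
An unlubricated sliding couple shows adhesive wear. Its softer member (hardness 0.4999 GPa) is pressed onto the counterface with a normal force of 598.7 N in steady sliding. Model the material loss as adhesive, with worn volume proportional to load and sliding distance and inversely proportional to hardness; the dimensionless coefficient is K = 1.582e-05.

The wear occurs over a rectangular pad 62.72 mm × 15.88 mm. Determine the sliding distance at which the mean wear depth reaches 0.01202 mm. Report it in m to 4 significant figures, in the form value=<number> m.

value=631.9 m

Each operation keeps full precision, and printed values are rounded. Rounded just once to 4 significant figures.
Hardness H = 0.4999 GPa = 4.999e+08 Pa.
Pad sides 62.72 mm × 15.88 mm = 0.06272 m × 0.01588 m. Contact area A = 0.06272 m × 0.01588 m = 9.960e-04 m².
Depth limit h_lim = 0.01202 mm = 1.202e-05 m.
As SI base values: W = 598.7 N, H = 4.999e+08 Pa, K = 1.582e-05.
Wearable volume V_lim = h_lim·A = 1.202e-05 · 9.960e-04 = 1.197e-08 m³.
Inverting, life L = V_lim·H/(K·W) = 1.197e-08 · 4.999e+08 / (1.582e-05 · 598.7) = 631.9 m.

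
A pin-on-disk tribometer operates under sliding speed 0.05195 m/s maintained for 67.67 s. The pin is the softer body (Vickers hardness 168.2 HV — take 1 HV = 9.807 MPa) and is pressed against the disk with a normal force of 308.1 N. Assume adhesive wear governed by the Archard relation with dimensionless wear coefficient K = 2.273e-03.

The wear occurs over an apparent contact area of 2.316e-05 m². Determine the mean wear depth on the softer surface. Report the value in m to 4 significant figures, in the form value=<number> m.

value=6.444e-05 m

The intermediates are displayed rounded, and all working math maintains full float precision — a single final rounding, at 4 significant digits.
Distance covered L = v·t = 0.05195 m/s × 67.67 s = 3.515 m.
Hardness H = 168.2 HV × 9.807 MPa/HV = 1650 MPa = 1.650e+09 Pa.
As SI base values: W = 308.1 N, H = 1.650e+09 Pa, K = 2.273e-03.
The Archard volume V = K·W·L/H = 2.273e-03 · 308.1 · 3.515 / 1.650e+09 = 1.492e-09 m³.
Depth h = V/A = 1.492e-09 / 2.316e-05 = 6.444e-05 m.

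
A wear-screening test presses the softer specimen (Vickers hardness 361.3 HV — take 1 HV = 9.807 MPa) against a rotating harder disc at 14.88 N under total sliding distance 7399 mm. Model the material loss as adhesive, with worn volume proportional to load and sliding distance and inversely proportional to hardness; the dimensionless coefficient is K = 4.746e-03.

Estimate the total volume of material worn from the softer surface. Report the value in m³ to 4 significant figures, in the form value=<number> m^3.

All working math keeps full float precision; shown intermediates are rounded — one last rounding, at four significant figures.
Distance covered L = 7399 mm = 7.399 m.
Hardness H = 361.3 HV × 9.807 MPa/HV = 3543 MPa = 3.543e+09 Pa.
In SI base units, W = 14.88 N, H = 3.543e+09 Pa, K = 4.746e-03.
By Archard's law, V = K·W·L/H = 4.746e-03 · 14.88 · 7.399 / 3.543e+09 = 1.475e-10 m³.

value=1.475e-10 m^3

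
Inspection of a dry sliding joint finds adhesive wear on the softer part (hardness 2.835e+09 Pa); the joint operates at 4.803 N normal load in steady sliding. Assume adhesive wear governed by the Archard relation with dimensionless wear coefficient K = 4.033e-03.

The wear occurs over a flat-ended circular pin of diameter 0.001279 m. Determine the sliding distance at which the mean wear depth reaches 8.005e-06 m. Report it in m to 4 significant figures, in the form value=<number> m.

Every step keeps full precision — shown intermediates are rounded — one final rounding, at four significant digits.
Convert: Contact area A = π·d²/4 = π·(0.001279 m)²/4 = 1.285e-06 m².
Working in SI base units: W = 4.803 N, H = 2.835e+09 Pa, K = 4.033e-03.
Limit volume V_lim = h_lim·A = 8.005e-06 · 1.285e-06 = 1.028e-11 m³.
So the life L = V_lim·H/(K·W) = 1.028e-11 · 2.835e+09 / (4.033e-03 · 4.803) = 1.505 m.

value=1.505 m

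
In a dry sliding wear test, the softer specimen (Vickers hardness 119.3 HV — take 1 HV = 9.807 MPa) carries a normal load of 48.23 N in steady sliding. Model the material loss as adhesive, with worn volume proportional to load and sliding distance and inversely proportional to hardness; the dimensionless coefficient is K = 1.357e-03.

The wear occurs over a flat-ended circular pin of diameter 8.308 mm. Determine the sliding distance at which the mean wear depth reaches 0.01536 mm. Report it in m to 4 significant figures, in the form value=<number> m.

value=14.89 m

The intermediates are displayed rounded. The computation runs at full float precision; rounded just once to 4 significant digits.
Hardness H = 119.3 HV × 9.807 MPa/HV = 1170 MPa = 1.170e+09 Pa.
Pin diameter d = 8.308 mm = 0.008308 m. Contact area A = π·d²/4 = π·(0.008308 m)²/4 = 5.421e-05 m².
Depth limit h_lim = 0.01536 mm = 1.536e-05 m.
As SI base values: W = 48.23 N, H = 1.170e+09 Pa, K = 1.357e-03.
Limit volume V_lim = h_lim·A = 1.536e-05 · 5.421e-05 = 8.327e-10 m³.
So the life L = V_lim·H/(K·W) = 8.327e-10 · 1.170e+09 / (1.357e-03 · 48.23) = 14.89 m.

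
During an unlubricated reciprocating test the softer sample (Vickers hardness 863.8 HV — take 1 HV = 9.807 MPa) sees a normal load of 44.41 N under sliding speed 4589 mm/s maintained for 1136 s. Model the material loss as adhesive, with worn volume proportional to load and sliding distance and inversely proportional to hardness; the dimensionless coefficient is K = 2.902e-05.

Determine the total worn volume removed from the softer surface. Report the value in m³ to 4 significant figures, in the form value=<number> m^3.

value=7.931e-10 m^3

Each operation keeps full float precision. Printed values are rounded. Rounded once at the end to four significant digits.
Sliding speed v = 4589 mm/s = 4.589 m/s. Path length L = v·t = 4.589 m/s × 1136 s = 5213 m.
Hardness H = 863.8 HV × 9.807 MPa/HV = 8471 MPa = 8.471e+09 Pa.
SI base units throughout: W = 44.41 N, H = 8.471e+09 Pa, K = 2.902e-05.
Archard volume V = K·W·L/H = 2.902e-05 · 44.41 · 5213 / 8.471e+09 = 7.931e-10 m³.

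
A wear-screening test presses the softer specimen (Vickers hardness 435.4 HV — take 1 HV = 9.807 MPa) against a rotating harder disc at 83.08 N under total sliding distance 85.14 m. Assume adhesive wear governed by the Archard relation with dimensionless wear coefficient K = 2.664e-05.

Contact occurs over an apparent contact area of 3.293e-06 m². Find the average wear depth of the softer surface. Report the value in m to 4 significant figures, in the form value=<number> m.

value=1.340e-05 m

The intermediates are shown rounded; every step carries exact precision. Rounded just once, at four significant digits.
Convert: Hardness H = 435.4 HV × 9.807 MPa/HV = 4270 MPa = 4.270e+09 Pa.
In SI base units: W = 83.08 N, H = 4.270e+09 Pa, K = 2.664e-05.
Worn volume V = K·W·L/H = 2.664e-05 · 83.08 · 85.14 / 4.270e+09 = 4.413e-11 m³.
Average depth h = V/A = 4.413e-11 / 3.293e-06 = 1.340e-05 m.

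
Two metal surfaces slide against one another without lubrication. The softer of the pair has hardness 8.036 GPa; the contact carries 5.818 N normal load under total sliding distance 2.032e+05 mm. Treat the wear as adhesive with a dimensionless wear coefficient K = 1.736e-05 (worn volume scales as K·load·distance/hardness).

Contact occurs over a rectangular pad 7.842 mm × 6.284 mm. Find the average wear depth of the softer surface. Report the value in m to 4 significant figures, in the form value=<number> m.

Intermediate values are displayed rounded — every step maintains full float precision, and rounded once at the end, at 4 significant digits.
Distance L = 2.032e+05 mm = 203.2 m.
Hardness H = 8.036 GPa = 8.036e+09 Pa.
Pad sides 7.842 mm × 6.284 mm = 0.007842 m × 0.006284 m. Contact area A = 0.007842 m × 0.006284 m = 4.928e-05 m².
Working in SI base units: W = 5.818 N, H = 8.036e+09 Pa, K = 1.736e-05.
Volume removed: V = K·W·L/H = 1.736e-05 · 5.818 · 203.2 / 8.036e+09 = 2.554e-12 m³.
Depth h = V/A = 2.554e-12 / 4.928e-05 = 5.183e-08 m.

value=5.183e-08 m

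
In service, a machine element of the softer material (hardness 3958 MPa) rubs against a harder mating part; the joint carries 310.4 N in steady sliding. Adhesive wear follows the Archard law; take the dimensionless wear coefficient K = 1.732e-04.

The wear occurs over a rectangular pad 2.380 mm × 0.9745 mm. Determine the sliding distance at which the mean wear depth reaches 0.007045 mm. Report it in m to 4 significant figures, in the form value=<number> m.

Intermediates are displayed rounded. All arithmetic maintains full precision, and rounded just once: four significant digits.
Convert: Hardness H = 3958 MPa = 3.958e+09 Pa.
Convert: Pad sides 2.380 mm × 0.9745 mm = 2.380e-03 m × 9.745e-04 m. Contact area A = 2.380e-03 m × 9.745e-04 m = 2.319e-06 m².
Convert: Depth limit h_lim = 0.007045 mm = 7.045e-06 m.
In SI base units, W = 310.4 N, H = 3.958e+09 Pa, K = 1.732e-04.
Permissible volume V_lim = h_lim·A = 7.045e-06 · 2.319e-06 = 1.634e-11 m³.
So the life L = V_lim·H/(K·W) = 1.634e-11 · 3.958e+09 / (1.732e-04 · 310.4) = 1.203 m.

value=1.203 m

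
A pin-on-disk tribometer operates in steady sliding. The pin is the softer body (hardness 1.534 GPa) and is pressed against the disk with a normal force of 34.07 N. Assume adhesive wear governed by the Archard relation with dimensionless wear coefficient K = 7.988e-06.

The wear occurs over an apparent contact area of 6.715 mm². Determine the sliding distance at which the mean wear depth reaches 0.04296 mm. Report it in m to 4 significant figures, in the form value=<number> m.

Every step runs at full float precision — quoted intermediates are rounded; a single final rounding: 4 significant digits.
Convert: Hardness H = 1.534 GPa = 1.534e+09 Pa.
Convert: Contact area A = 6.715 mm² = 6.715e-06 m².
Convert: Depth limit h_lim = 0.04296 mm = 4.296e-05 m.
In SI base units, W = 34.07 N, H = 1.534e+09 Pa, K = 7.988e-06.
Wearable volume V_lim = h_lim·A = 4.296e-05 · 6.715e-06 = 2.885e-10 m³.
Sliding life L = V_lim·H/(K·W) = 2.885e-10 · 1.534e+09 / (7.988e-06 · 34.07) = 1626 m.

value=1626 m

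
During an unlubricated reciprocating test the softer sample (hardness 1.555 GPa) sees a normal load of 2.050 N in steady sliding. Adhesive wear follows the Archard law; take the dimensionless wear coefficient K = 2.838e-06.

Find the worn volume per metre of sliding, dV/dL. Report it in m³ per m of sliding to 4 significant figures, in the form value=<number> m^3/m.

value=3.741e-15 m^3/m

The computation holds full float precision, and quoted intermediates are rounded, and rounded just once: 4 significant figures.
Convert: Hardness H = 1.555 GPa = 1.555e+09 Pa.
In SI base units, W = 2.050 N, H = 1.555e+09 Pa, K = 2.838e-06.
Sliding wear rate dV/dL = K·W/H — distance-free: 2.838e-06 · 2.050 / 1.555e+09 = 3.741e-15 m³/m.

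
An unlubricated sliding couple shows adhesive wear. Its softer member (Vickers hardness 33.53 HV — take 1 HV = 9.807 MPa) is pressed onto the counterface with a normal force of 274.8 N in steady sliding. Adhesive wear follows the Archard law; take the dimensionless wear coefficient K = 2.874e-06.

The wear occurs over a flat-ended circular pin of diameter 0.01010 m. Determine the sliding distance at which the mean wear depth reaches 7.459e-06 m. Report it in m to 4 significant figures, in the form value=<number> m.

value=248.8 m

Displayed values are rounded, and the algebra holds full precision; rounded just once to four significant digits.
Convert: Hardness H = 33.53 HV × 9.807 MPa/HV = 328.8 MPa = 3.288e+08 Pa.
Convert: Contact area A = π·d²/4 = π·(0.01010 m)²/4 = 8.012e-05 m².
In SI base units, W = 274.8 N, H = 3.288e+08 Pa, K = 2.874e-06.
Volume at the limit: V_lim = h_lim·A = 7.459e-06 · 8.012e-05 = 5.976e-10 m³.
Sliding life L = V_lim·H/(K·W) = 5.976e-10 · 3.288e+08 / (2.874e-06 · 274.8) = 248.8 m.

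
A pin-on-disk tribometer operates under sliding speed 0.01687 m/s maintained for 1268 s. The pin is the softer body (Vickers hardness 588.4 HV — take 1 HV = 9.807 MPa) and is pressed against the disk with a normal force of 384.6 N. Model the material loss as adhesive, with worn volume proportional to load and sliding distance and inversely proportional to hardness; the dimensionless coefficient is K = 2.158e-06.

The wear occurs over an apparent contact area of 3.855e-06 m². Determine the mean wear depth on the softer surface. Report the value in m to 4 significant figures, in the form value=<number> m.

Printed values are rounded. The computation runs at exact precision — rounded once at the end, at 4 significant digits.
The distance L = v·t = 0.01687 m/s × 1268 s = 21.39 m.
Hardness H = 588.4 HV × 9.807 MPa/HV = 5770 MPa = 5.770e+09 Pa.
In SI base units: W = 384.6 N, H = 5.770e+09 Pa, K = 2.158e-06.
By Archard's law, V = K·W·L/H = 2.158e-06 · 384.6 · 21.39 / 5.770e+09 = 3.077e-12 m³.
Wear depth h = V/A = 3.077e-12 / 3.855e-06 = 7.981e-07 m.

value=7.981e-07 m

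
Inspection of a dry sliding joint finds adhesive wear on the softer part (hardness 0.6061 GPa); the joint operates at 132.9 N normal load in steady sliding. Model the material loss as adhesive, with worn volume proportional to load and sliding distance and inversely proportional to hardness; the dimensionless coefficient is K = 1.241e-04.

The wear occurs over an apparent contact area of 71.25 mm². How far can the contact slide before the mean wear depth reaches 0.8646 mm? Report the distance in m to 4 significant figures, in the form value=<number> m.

Intermediate values are displayed rounded. All arithmetic runs at exact precision; a single final rounding: four significant digits.
Hardness H = 0.6061 GPa = 6.061e+08 Pa.
Contact area A = 71.25 mm² = 7.125e-05 m².
Depth limit h_lim = 0.8646 mm = 8.646e-04 m.
Collected in SI base units: W = 132.9 N, H = 6.061e+08 Pa, K = 1.241e-04.
At the depth limit, V_lim = h_lim·A = 8.646e-04 · 7.125e-05 = 6.160e-08 m³.
Thus life L = V_lim·H/(K·W) = 6.160e-08 · 6.061e+08 / (1.241e-04 · 132.9) = 2264 m.

value=2264 m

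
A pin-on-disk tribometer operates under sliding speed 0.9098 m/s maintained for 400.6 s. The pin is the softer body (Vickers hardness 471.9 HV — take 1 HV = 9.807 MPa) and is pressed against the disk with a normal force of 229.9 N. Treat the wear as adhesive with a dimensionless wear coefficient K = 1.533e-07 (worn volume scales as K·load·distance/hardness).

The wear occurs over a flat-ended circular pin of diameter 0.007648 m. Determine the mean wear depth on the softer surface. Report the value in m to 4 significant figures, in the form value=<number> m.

All arithmetic keeps exact precision — intermediate values are displayed rounded. Rounded just once to four significant figures.
Convert: Path length L = v·t = 0.9098 m/s × 400.6 s = 364.5 m.
Convert: Hardness H = 471.9 HV × 9.807 MPa/HV = 4628 MPa = 4.628e+09 Pa.
Convert: Contact area A = π·d²/4 = π·(0.007648 m)²/4 = 4.594e-05 m².
Working in SI base units: W = 229.9 N, H = 4.628e+09 Pa, K = 1.533e-07.
Worn volume V = K·W·L/H = 1.533e-07 · 229.9 · 364.5 / 4.628e+09 = 2.776e-12 m³.
Depth of wear h = V/A = 2.776e-12 / 4.594e-05 = 6.042e-08 m.

value=6.042e-08 m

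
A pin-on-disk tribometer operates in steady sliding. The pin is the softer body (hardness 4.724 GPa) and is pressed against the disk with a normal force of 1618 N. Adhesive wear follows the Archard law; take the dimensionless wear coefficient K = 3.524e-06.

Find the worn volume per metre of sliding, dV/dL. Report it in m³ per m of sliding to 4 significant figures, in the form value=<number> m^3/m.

value=1.207e-12 m^3/m

The computation maintains full precision; shown intermediates are rounded, and one last rounding, at four significant figures.
Convert: Hardness H = 4.724 GPa = 4.724e+09 Pa.
In SI base units: W = 1618 N, H = 4.724e+09 Pa, K = 3.524e-06.
Wear rate dV/dL = K·W/H (no L dependence): 3.524e-06 · 1618 / 4.724e+09 = 1.207e-12 m³/m.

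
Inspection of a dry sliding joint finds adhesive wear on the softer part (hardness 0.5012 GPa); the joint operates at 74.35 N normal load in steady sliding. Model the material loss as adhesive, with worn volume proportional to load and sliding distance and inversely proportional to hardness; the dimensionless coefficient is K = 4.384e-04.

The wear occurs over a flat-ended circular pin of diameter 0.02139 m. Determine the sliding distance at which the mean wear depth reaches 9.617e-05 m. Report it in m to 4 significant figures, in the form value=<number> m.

value=531.4 m

Intermediate values are displayed rounded. Each operation maintains exact precision, and a lone final rounding: 4 significant digits.
Convert: Hardness H = 0.5012 GPa = 5.012e+08 Pa.
Convert: Contact area A = π·d²/4 = π·(0.02139 m)²/4 = 3.593e-04 m².
In SI base units: W = 74.35 N, H = 5.012e+08 Pa, K = 4.384e-04.
Permissible volume V_lim = h_lim·A = 9.617e-05 · 3.593e-04 = 3.456e-08 m³.
Sliding life L = V_lim·H/(K·W) = 3.456e-08 · 5.012e+08 / (4.384e-04 · 74.35) = 531.4 m.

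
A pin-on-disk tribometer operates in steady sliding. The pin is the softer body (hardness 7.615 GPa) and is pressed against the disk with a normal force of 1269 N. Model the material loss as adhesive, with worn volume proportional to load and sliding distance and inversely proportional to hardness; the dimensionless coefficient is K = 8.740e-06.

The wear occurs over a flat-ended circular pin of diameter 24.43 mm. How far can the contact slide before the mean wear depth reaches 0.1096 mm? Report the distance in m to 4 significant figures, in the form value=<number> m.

value=3.527e+04 m

Intermediate values are displayed rounded. The algebra runs at full precision. Rounded just once, at 4 significant figures.
Hardness H = 7.615 GPa = 7.615e+09 Pa.
Pin diameter d = 24.43 mm = 0.02443 m. Contact area A = π·d²/4 = π·(0.02443 m)²/4 = 4.687e-04 m².
Depth limit h_lim = 0.1096 mm = 1.096e-04 m.
Collected in SI base units: W = 1269 N, H = 7.615e+09 Pa, K = 8.740e-06.
Wearable volume V_lim = h_lim·A = 1.096e-04 · 4.687e-04 = 5.137e-08 m³.
Life L = V_lim·H/(K·W) = 5.137e-08 · 7.615e+09 / (8.740e-06 · 1269) = 3.527e+04 m.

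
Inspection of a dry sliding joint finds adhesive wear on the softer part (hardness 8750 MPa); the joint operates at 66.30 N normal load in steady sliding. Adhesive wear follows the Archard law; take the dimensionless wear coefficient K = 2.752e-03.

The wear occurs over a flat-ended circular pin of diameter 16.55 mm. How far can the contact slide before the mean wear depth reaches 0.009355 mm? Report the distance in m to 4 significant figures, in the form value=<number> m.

The computation maintains full precision, and intermediate values are printed rounded — rounded once at the end to 4 significant figures.
Convert: Hardness H = 8750 MPa = 8.750e+09 Pa.
Convert: Pin diameter d = 16.55 mm = 0.01655 m. Contact area A = π·d²/4 = π·(0.01655 m)²/4 = 2.151e-04 m².
Convert: Depth limit h_lim = 0.009355 mm = 9.355e-06 m.
Working in SI base units: W = 66.30 N, H = 8.750e+09 Pa, K = 2.752e-03.
Limit volume V_lim = h_lim·A = 9.355e-06 · 2.151e-04 = 2.012e-09 m³.
Thus life L = V_lim·H/(K·W) = 2.012e-09 · 8.750e+09 / (2.752e-03 · 66.30) = 96.51 m.

value=96.51 m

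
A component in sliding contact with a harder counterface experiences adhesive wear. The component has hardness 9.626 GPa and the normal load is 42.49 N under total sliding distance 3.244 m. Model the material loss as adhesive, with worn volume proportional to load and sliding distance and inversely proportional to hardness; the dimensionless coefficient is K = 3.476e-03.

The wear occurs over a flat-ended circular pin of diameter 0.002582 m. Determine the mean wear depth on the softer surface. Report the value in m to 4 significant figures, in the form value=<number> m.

The algebra keeps full precision, and displayed values are rounded; one last rounding, at 4 significant figures.
Hardness H = 9.626 GPa = 9.626e+09 Pa.
Contact area A = π·d²/4 = π·(0.002582 m)²/4 = 5.236e-06 m².
In SI base units: W = 42.49 N, H = 9.626e+09 Pa, K = 3.476e-03.
By Archard's law, V = K·W·L/H = 3.476e-03 · 42.49 · 3.244 / 9.626e+09 = 4.977e-11 m³.
Depth of wear h = V/A = 4.977e-11 / 5.236e-06 = 9.506e-06 m.

value=9.506e-06 m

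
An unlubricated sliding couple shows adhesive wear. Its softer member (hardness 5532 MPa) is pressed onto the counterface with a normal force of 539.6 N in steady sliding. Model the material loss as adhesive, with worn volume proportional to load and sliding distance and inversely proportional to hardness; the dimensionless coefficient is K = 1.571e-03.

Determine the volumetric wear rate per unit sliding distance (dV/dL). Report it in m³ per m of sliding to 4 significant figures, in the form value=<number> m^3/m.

Intermediate values are displayed rounded — the computation maintains full precision. Rounded just once, at four significant digits.
Hardness H = 5532 MPa = 5.532e+09 Pa.
Working in SI base units: W = 539.6 N, H = 5.532e+09 Pa, K = 1.571e-03.
The wear rate dV/dL = K·W/H: 1.571e-03 · 539.6 / 5.532e+09 = 1.532e-10 m³/m.

value=1.532e-10 m^3/m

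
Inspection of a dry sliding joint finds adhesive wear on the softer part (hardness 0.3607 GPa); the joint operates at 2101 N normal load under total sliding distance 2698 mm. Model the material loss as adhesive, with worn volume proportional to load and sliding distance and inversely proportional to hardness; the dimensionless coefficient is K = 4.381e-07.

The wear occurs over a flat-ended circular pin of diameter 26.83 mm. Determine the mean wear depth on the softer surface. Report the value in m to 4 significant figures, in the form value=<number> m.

value=1.218e-08 m

Shown intermediates are rounded. The computation carries full float precision; one final rounding, at four significant digits.
Convert: Sliding distance L = 2698 mm = 2.698 m.
Convert: Hardness H = 0.3607 GPa = 3.607e+08 Pa.
Convert: Pin diameter d = 26.83 mm = 0.02683 m. Contact area A = π·d²/4 = π·(0.02683 m)²/4 = 5.654e-04 m².
Restated in SI base units: W = 2101 N, H = 3.607e+08 Pa, K = 4.381e-07.
Wear volume V = K·W·L/H = 4.381e-07 · 2101 · 2.698 / 3.607e+08 = 6.885e-12 m³.
Depth of wear h = V/A = 6.885e-12 / 5.654e-04 = 1.218e-08 m.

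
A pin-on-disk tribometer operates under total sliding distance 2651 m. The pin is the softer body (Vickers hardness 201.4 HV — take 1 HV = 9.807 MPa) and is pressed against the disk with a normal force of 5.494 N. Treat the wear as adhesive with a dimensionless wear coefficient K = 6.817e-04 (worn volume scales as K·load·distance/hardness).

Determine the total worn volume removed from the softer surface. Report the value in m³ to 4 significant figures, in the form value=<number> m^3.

value=5.027e-09 m^3

Every step keeps exact precision. Displayed values are rounded — a single final rounding, at four significant figures.
Convert: Hardness H = 201.4 HV × 9.807 MPa/HV = 1975 MPa = 1.975e+09 Pa.
In SI base units: W = 5.494 N, H = 1.975e+09 Pa, K = 6.817e-04.
The Archard volume V = K·W·L/H = 6.817e-04 · 5.494 · 2651 / 1.975e+09 = 5.027e-09 m³.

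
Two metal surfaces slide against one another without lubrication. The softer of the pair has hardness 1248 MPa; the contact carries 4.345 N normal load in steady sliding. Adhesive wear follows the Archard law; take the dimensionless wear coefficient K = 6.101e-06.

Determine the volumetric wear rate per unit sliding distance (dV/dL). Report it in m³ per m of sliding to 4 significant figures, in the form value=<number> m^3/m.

value=2.124e-14 m^3/m

All arithmetic runs at full float precision. Intermediates appear rounded — a lone final rounding: 4 significant figures.
Convert: Hardness H = 1248 MPa = 1.248e+09 Pa.
In SI base units: W = 4.345 N, H = 1.248e+09 Pa, K = 6.101e-06.
Wear rate dV/dL = K·W/H, so: 6.101e-06 · 4.345 / 1.248e+09 = 2.124e-14 m³/m.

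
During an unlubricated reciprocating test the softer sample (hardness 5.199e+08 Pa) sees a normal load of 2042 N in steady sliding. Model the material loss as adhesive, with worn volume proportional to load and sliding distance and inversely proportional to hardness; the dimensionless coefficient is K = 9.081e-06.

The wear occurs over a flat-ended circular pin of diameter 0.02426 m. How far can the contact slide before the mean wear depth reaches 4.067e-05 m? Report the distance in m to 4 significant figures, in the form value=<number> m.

Intermediates are shown rounded; the algebra maintains full float precision, and rounded once at the end to four significant figures.
Contact area A = π·d²/4 = π·(0.02426 m)²/4 = 4.622e-04 m².
Collected in SI base units: W = 2042 N, H = 5.199e+08 Pa, K = 9.081e-06.
Limit volume V_lim = h_lim·A = 4.067e-05 · 4.622e-04 = 1.880e-08 m³.
Life L = V_lim·H/(K·W) = 1.880e-08 · 5.199e+08 / (9.081e-06 · 2042) = 527.1 m.

value=527.1 m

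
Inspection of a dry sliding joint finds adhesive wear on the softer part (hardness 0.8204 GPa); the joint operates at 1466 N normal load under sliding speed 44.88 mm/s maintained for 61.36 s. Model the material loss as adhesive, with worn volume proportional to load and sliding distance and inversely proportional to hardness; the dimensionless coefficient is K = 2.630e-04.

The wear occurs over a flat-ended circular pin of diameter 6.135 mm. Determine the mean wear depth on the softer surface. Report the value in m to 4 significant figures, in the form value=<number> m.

value=4.378e-05 m

Shown intermediates are rounded. Every step runs at exact precision — one last rounding to 4 significant digits.
Sliding speed v = 44.88 mm/s = 0.04488 m/s. The distance L = v·t = 0.04488 m/s × 61.36 s = 2.754 m.
Hardness H = 0.8204 GPa = 8.204e+08 Pa.
Pin diameter d = 6.135 mm = 0.006135 m. Contact area A = π·d²/4 = π·(0.006135 m)²/4 = 2.956e-05 m².
As SI base values: W = 1466 N, H = 8.204e+08 Pa, K = 2.630e-04.
Wear volume V = K·W·L/H = 2.630e-04 · 1466 · 2.754 / 8.204e+08 = 1.294e-09 m³.
Average depth h = V/A = 1.294e-09 / 2.956e-05 = 4.378e-05 m.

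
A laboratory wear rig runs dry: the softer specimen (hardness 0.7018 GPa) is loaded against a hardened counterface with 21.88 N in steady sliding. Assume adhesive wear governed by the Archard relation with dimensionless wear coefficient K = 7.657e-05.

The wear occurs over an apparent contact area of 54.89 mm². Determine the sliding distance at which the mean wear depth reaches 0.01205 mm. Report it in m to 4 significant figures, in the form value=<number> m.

value=277.1 m

The intermediates appear rounded — the algebra holds full precision; a lone final rounding, at four significant digits.
Hardness H = 0.7018 GPa = 7.018e+08 Pa.
Contact area A = 54.89 mm² = 5.489e-05 m².
Depth limit h_lim = 0.01205 mm = 1.205e-05 m.
In SI base units, W = 21.88 N, H = 7.018e+08 Pa, K = 7.657e-05.
Wearable volume V_lim = h_lim·A = 1.205e-05 · 5.489e-05 = 6.614e-10 m³.
So the life L = V_lim·H/(K·W) = 6.614e-10 · 7.018e+08 / (7.657e-05 · 21.88) = 277.1 m.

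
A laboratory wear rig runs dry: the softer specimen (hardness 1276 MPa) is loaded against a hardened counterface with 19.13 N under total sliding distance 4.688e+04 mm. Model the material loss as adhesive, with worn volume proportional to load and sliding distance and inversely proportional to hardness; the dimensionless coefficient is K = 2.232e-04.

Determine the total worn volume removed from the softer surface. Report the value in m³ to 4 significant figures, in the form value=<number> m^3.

Every step runs at full float precision — shown intermediates are rounded; a lone final rounding to four significant digits.
Convert: The distance L = 4.688e+04 mm = 46.88 m.
Convert: Hardness H = 1276 MPa = 1.276e+09 Pa.
Expressed in SI base units: W = 19.13 N, H = 1.276e+09 Pa, K = 2.232e-04.
Apply Archard: V = K·W·L/H = 2.232e-04 · 19.13 · 46.88 / 1.276e+09 = 1.569e-10 m³.

value=1.569e-10 m^3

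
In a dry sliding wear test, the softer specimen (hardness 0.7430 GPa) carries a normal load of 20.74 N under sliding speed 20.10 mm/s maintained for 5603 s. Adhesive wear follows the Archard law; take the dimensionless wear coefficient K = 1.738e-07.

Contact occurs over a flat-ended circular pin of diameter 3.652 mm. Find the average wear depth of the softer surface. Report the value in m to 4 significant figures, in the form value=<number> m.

value=5.216e-08 m

All arithmetic maintains full precision. Intermediates are displayed rounded; one last rounding, at four significant figures.
Convert: Sliding speed v = 20.10 mm/s = 0.02010 m/s. Path length L = v·t = 0.02010 m/s × 5603 s = 112.6 m.
Convert: Hardness H = 0.7430 GPa = 7.430e+08 Pa.
Convert: Pin diameter d = 3.652 mm = 0.003652 m. Contact area A = π·d²/4 = π·(0.003652 m)²/4 = 1.047e-05 m².
In SI base units: W = 20.74 N, H = 7.430e+08 Pa, K = 1.738e-07.
Wear volume V = K·W·L/H = 1.738e-07 · 20.74 · 112.6 / 7.430e+08 = 5.464e-13 m³.
Depth of wear h = V/A = 5.464e-13 / 1.047e-05 = 5.216e-08 m.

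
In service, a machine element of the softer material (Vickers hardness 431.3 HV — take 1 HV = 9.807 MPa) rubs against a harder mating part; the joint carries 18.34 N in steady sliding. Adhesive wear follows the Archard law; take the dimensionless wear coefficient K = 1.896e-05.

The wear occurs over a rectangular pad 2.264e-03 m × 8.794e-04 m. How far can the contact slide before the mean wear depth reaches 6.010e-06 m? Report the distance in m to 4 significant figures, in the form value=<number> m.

Every step carries full float precision; the intermediates are displayed rounded — one final rounding to 4 significant figures.
Hardness H = 431.3 HV × 9.807 MPa/HV = 4230 MPa = 4.230e+09 Pa.
Contact area A = 2.264e-03 m × 8.794e-04 m = 1.991e-06 m².
SI base units throughout: W = 18.34 N, H = 4.230e+09 Pa, K = 1.896e-05.
Wearable volume V_lim = h_lim·A = 6.010e-06 · 1.991e-06 = 1.197e-11 m³.
Thus life L = V_lim·H/(K·W) = 1.197e-11 · 4.230e+09 / (1.896e-05 · 18.34) = 145.6 m.

value=145.6 m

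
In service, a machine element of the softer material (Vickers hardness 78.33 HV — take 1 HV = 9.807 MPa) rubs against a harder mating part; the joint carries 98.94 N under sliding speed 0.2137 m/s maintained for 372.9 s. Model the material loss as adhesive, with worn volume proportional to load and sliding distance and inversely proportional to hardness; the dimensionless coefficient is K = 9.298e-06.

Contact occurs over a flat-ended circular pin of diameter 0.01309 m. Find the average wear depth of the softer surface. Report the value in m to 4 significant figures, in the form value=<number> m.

Intermediate values appear rounded, and each operation runs at exact precision — rounded just once: four significant digits.
Distance L = v·t = 0.2137 m/s × 372.9 s = 79.69 m.
Hardness H = 78.33 HV × 9.807 MPa/HV = 768.2 MPa = 7.682e+08 Pa.
Contact area A = π·d²/4 = π·(0.01309 m)²/4 = 1.346e-04 m².
As SI base values: W = 98.94 N, H = 7.682e+08 Pa, K = 9.298e-06.
By Archard's law, V = K·W·L/H = 9.298e-06 · 98.94 · 79.69 / 7.682e+08 = 9.543e-11 m³.
Depth of wear h = V/A = 9.543e-11 / 1.346e-04 = 7.091e-07 m.

value=7.091e-07 m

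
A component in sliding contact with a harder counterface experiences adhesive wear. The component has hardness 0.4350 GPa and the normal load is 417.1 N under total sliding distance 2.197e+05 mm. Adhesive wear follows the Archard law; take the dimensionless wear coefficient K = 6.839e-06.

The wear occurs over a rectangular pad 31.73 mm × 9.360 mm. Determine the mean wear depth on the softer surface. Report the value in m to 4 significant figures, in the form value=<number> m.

value=4.851e-06 m

Intermediate values are displayed rounded — the algebra holds full precision — rounded just once: 4 significant figures.
Distance L = 2.197e+05 mm = 219.7 m.
Hardness H = 0.4350 GPa = 4.350e+08 Pa.
Pad sides 31.73 mm × 9.360 mm = 0.03173 m × 0.009360 m. Contact area A = 0.03173 m × 0.009360 m = 2.970e-04 m².
Restated in SI base units: W = 417.1 N, H = 4.350e+08 Pa, K = 6.839e-06.
Apply Archard: V = K·W·L/H = 6.839e-06 · 417.1 · 219.7 / 4.350e+08 = 1.441e-09 m³.
Mean wear depth h = V/A = 1.441e-09 / 2.970e-04 = 4.851e-06 m.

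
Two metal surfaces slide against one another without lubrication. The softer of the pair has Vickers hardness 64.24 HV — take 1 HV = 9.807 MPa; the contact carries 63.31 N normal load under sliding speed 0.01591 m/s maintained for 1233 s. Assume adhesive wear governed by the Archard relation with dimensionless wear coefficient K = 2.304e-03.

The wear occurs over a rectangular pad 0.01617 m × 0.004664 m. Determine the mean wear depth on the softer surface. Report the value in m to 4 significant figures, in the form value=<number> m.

Quoted intermediates are rounded. The computation runs at exact precision. Rounded just once to four significant figures.
Convert: Distance covered L = v·t = 0.01591 m/s × 1233 s = 19.62 m.
Convert: Hardness H = 64.24 HV × 9.807 MPa/HV = 630.0 MPa = 6.300e+08 Pa.
Convert: Contact area A = 0.01617 m × 0.004664 m = 7.542e-05 m².
In SI base units, W = 63.31 N, H = 6.300e+08 Pa, K = 2.304e-03.
Volume removed: V = K·W·L/H = 2.304e-03 · 63.31 · 19.62 / 6.300e+08 = 4.542e-09 m³.
Wear depth h = V/A = 4.542e-09 / 7.542e-05 = 6.023e-05 m.

value=6.023e-05 m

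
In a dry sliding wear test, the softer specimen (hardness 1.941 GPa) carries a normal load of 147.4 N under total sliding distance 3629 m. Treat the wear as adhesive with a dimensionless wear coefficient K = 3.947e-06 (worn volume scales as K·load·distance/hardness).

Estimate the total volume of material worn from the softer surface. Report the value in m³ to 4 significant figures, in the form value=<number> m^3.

The computation maintains exact precision, and displayed values are rounded, and one final rounding, at four significant figures.
Convert: Hardness H = 1.941 GPa = 1.941e+09 Pa.
Restated in SI base units: W = 147.4 N, H = 1.941e+09 Pa, K = 3.947e-06.
Wear volume V = K·W·L/H = 3.947e-06 · 147.4 · 3629 / 1.941e+09 = 1.088e-09 m³.

value=1.088e-09 m^3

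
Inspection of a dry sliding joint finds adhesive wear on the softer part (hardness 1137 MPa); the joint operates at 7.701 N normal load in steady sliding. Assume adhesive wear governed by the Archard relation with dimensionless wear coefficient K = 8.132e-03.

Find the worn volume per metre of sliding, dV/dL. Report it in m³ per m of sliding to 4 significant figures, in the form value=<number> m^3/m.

value=5.508e-11 m^3/m

Intermediate values are displayed rounded — all working math maintains full precision. Rounded just once to 4 significant digits.
Convert: Hardness H = 1137 MPa = 1.137e+09 Pa.
Restated in SI base units: W = 7.701 N, H = 1.137e+09 Pa, K = 8.132e-03.
Rate of wear dV/dL = K·W/H — distance-free: 8.132e-03 · 7.701 / 1.137e+09 = 5.508e-11 m³/m.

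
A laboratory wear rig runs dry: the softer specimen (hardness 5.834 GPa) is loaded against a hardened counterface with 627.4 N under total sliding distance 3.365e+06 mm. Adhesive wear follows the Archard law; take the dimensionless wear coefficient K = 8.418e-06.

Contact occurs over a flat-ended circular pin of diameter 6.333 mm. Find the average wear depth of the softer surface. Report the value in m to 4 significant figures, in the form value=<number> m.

value=9.671e-05 m

The intermediates are shown rounded, and every step runs at full precision — a single final rounding to 4 significant digits.
The distance L = 3.365e+06 mm = 3365 m.
Hardness H = 5.834 GPa = 5.834e+09 Pa.
Pin diameter d = 6.333 mm = 0.006333 m. Contact area A = π·d²/4 = π·(0.006333 m)²/4 = 3.150e-05 m².
Expressed in SI base units: W = 627.4 N, H = 5.834e+09 Pa, K = 8.418e-06.
Volume removed: V = K·W·L/H = 8.418e-06 · 627.4 · 3365 / 5.834e+09 = 3.046e-09 m³.
Average depth h = V/A = 3.046e-09 / 3.150e-05 = 9.671e-05 m.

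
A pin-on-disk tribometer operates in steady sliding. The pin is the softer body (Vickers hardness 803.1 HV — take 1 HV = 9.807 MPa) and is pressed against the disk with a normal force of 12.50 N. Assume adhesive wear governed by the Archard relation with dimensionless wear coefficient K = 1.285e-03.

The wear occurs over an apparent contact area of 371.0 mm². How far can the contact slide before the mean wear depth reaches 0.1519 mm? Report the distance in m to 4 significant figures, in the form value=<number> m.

Quoted intermediates are rounded — the algebra runs at full float precision, and one last rounding: four significant figures.
Hardness H = 803.1 HV × 9.807 MPa/HV = 7876 MPa = 7.876e+09 Pa.
Contact area A = 371.0 mm² = 3.710e-04 m².
Depth limit h_lim = 0.1519 mm = 1.519e-04 m.
Restated in SI base units: W = 12.50 N, H = 7.876e+09 Pa, K = 1.285e-03.
Volume at the limit: V_lim = h_lim·A = 1.519e-04 · 3.710e-04 = 5.635e-08 m³.
Sliding life L = V_lim·H/(K·W) = 5.635e-08 · 7.876e+09 / (1.285e-03 · 12.50) = 2.763e+04 m.

value=2.763e+04 m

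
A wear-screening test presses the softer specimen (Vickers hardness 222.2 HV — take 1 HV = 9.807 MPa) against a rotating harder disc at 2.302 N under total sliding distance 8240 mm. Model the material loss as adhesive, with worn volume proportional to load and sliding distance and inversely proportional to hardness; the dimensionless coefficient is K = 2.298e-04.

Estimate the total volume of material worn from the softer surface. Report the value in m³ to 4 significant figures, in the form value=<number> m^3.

Intermediate values are shown rounded, and the computation carries full float precision. Rounded just once: 4 significant digits.
Distance covered L = 8240 mm = 8.240 m.
Hardness H = 222.2 HV × 9.807 MPa/HV = 2179 MPa = 2.179e+09 Pa.
Collected in SI base units: W = 2.302 N, H = 2.179e+09 Pa, K = 2.298e-04.
Apply Archard: V = K·W·L/H = 2.298e-04 · 2.302 · 8.240 / 2.179e+09 = 2.000e-12 m³.

value=2.000e-12 m^3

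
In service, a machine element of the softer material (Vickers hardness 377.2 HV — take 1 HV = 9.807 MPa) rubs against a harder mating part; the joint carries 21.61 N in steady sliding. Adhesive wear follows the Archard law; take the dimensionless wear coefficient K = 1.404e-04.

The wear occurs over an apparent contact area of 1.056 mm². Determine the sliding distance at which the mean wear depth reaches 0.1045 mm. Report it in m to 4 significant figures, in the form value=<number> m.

Displayed values are rounded, and all arithmetic runs at exact precision — one last rounding to four significant figures.
Convert: Hardness H = 377.2 HV × 9.807 MPa/HV = 3699 MPa = 3.699e+09 Pa.
Convert: Contact area A = 1.056 mm² = 1.056e-06 m².
Convert: Depth limit h_lim = 0.1045 mm = 1.045e-04 m.
Restated in SI base units: W = 21.61 N, H = 3.699e+09 Pa, K = 1.404e-04.
Limit volume V_lim = h_lim·A = 1.045e-04 · 1.056e-06 = 1.104e-10 m³.
Thus life L = V_lim·H/(K·W) = 1.104e-10 · 3.699e+09 / (1.404e-04 · 21.61) = 134.5 m.

value=134.5 m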